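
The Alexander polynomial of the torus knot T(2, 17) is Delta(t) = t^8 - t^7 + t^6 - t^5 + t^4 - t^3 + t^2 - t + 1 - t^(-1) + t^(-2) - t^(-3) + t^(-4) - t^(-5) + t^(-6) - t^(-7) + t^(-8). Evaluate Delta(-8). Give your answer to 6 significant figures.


Substituting t = -8 into Delta(t) = t^8 - t^7 + t^6 - t^5 + t^4 - t^3 + t^2 - t + 1 - t^(-1) + t^(-2) - t^(-3) + t^(-4) - t^(-5) + t^(-6) - t^(-7) + t^(-8):
Term values: (16777216) + (2097152) + (262144) + (32768) + (4096) + (512) + (64) + (8) + (1) + (0.125) + (0.015625) + (0.00195312) + (0.000244141) + (3.05176e-05) + (3.8147e-06) + (4.76837e-07) + (5.96046e-08)
Sum = 19173961.14
Rounded to 6 significant figures: 1.9174e+07

1.9174e+07


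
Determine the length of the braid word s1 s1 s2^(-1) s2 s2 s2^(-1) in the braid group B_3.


The word length counts the number of generators (including inverses).
Listing each generator: s1, s1, s2^(-1), s2, s2, s2^(-1)
There are 6 generators in this braid word.

6


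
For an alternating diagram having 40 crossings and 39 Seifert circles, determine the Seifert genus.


For alternating knots, g = (c - s + 1)/2.
= (40 - 39 + 1)/2
= 2/2 = 1

1


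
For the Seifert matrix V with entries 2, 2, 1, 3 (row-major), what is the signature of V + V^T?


Step 1: V + V^T = [[4, 3], [3, 6]]
Step 2: trace = 10, det = 15
Step 3: Discriminant = 10^2 - 4*15 = 40
Step 4: Eigenvalues: 8.16228, 1.83772
Step 5: Signature = (# positive eigenvalues) - (# negative eigenvalues) = 2

2


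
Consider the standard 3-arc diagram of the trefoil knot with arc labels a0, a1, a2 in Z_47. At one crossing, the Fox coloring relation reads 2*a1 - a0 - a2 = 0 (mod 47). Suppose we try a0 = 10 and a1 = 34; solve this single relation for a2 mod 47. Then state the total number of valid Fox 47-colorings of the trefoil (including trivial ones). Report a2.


Step 1: Apply the given crossing relation 2*a1 - a0 - a2 = 0 (mod 47).
  a2 = 2*a1 - a0 mod 47
  a2 = 2*34 - 10 mod 47
  a2 = 68 - 10 mod 47
  a2 = 58 mod 47 = 11
Step 2: The trefoil has determinant 3.
  Number of Fox p-colorings (p prime) is p^2 if p = 3, else p.
  Since 47 does not divide 3, only trivial (constant) colorings exist.
  (So the trial a0 = 10, a1 = 34 with a0 != a1 does NOT extend to a valid coloring of the whole trefoil: the other two crossing relations require 3*(a1 - a0) = 0 (mod 47), which fails.)
  Total colorings = 47
Step 3: a2 = 11, total Fox 47-colorings = 47

11


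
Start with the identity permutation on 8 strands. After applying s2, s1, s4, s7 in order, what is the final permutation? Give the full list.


Starting with identity [1, 2, 3, 4, 5, 6, 7, 8].
Apply generators in sequence:
  After s2: [1, 3, 2, 4, 5, 6, 7, 8]
  After s1: [3, 1, 2, 4, 5, 6, 7, 8]
  After s4: [3, 1, 2, 5, 4, 6, 7, 8]
  After s7: [3, 1, 2, 5, 4, 6, 8, 7]
Final permutation: [3, 1, 2, 5, 4, 6, 8, 7]

[3, 1, 2, 5, 4, 6, 8, 7]


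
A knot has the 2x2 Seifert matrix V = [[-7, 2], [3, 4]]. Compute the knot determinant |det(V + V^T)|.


Step 1: Form V + V^T where V = [[-7, 2], [3, 4]]
  V^T = [[-7, 3], [2, 4]]
  V + V^T = [[-14, 5], [5, 8]]
Step 2: det(V + V^T) = (-14)*8 - 5*5
  = -112 - 25 = -137
Step 3: Knot determinant = |det(V + V^T)| = |-137| = 137

137


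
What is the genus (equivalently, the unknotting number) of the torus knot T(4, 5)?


For a torus knot T(p,q), both the unknotting number and genus equal (p-1)(q-1)/2.
= (4-1)(5-1)/2
= 3*4/2
= 12/2 = 6

6


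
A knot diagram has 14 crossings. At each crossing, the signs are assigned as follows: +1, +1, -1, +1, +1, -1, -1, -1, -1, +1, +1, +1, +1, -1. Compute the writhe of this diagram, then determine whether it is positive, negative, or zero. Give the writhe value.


Step 1: Count positive crossings (+1).
Positive crossings: 8
Step 2: Count negative crossings (-1).
Negative crossings: 6
Step 3: Writhe = (positive) - (negative)
w = 8 - 6 = 2
Step 4: |w| = 2, and w is positive

2


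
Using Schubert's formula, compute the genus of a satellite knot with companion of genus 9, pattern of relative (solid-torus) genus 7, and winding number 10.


Schubert: g(satellite) = g_rel(pattern) + |winding| * g(companion),
where g_rel(pattern) is the genus of the pattern relative to the solid torus.
= 7 + 10 * 9
= 7 + 90 = 97

97


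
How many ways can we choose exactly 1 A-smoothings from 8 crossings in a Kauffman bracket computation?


We choose which 1 of 8 crossings get A-smoothings.
C(8, 1) = 8! / (1! * 7!)
= 8

8


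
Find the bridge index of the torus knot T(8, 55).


The bridge number of T(p,q) is min(p,q).
min(8, 55) = 8

8


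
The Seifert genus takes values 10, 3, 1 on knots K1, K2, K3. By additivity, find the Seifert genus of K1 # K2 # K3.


The Seifert genus is additive under connected sum.
Seifert genus(K1 # K2 # K3) = (10) + (3) + (1)
= 14

14


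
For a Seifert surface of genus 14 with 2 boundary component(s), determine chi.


chi = 2 - 2g - b
= 2 - 2*14 - 2
= 2 - 28 - 2 = -28

-28


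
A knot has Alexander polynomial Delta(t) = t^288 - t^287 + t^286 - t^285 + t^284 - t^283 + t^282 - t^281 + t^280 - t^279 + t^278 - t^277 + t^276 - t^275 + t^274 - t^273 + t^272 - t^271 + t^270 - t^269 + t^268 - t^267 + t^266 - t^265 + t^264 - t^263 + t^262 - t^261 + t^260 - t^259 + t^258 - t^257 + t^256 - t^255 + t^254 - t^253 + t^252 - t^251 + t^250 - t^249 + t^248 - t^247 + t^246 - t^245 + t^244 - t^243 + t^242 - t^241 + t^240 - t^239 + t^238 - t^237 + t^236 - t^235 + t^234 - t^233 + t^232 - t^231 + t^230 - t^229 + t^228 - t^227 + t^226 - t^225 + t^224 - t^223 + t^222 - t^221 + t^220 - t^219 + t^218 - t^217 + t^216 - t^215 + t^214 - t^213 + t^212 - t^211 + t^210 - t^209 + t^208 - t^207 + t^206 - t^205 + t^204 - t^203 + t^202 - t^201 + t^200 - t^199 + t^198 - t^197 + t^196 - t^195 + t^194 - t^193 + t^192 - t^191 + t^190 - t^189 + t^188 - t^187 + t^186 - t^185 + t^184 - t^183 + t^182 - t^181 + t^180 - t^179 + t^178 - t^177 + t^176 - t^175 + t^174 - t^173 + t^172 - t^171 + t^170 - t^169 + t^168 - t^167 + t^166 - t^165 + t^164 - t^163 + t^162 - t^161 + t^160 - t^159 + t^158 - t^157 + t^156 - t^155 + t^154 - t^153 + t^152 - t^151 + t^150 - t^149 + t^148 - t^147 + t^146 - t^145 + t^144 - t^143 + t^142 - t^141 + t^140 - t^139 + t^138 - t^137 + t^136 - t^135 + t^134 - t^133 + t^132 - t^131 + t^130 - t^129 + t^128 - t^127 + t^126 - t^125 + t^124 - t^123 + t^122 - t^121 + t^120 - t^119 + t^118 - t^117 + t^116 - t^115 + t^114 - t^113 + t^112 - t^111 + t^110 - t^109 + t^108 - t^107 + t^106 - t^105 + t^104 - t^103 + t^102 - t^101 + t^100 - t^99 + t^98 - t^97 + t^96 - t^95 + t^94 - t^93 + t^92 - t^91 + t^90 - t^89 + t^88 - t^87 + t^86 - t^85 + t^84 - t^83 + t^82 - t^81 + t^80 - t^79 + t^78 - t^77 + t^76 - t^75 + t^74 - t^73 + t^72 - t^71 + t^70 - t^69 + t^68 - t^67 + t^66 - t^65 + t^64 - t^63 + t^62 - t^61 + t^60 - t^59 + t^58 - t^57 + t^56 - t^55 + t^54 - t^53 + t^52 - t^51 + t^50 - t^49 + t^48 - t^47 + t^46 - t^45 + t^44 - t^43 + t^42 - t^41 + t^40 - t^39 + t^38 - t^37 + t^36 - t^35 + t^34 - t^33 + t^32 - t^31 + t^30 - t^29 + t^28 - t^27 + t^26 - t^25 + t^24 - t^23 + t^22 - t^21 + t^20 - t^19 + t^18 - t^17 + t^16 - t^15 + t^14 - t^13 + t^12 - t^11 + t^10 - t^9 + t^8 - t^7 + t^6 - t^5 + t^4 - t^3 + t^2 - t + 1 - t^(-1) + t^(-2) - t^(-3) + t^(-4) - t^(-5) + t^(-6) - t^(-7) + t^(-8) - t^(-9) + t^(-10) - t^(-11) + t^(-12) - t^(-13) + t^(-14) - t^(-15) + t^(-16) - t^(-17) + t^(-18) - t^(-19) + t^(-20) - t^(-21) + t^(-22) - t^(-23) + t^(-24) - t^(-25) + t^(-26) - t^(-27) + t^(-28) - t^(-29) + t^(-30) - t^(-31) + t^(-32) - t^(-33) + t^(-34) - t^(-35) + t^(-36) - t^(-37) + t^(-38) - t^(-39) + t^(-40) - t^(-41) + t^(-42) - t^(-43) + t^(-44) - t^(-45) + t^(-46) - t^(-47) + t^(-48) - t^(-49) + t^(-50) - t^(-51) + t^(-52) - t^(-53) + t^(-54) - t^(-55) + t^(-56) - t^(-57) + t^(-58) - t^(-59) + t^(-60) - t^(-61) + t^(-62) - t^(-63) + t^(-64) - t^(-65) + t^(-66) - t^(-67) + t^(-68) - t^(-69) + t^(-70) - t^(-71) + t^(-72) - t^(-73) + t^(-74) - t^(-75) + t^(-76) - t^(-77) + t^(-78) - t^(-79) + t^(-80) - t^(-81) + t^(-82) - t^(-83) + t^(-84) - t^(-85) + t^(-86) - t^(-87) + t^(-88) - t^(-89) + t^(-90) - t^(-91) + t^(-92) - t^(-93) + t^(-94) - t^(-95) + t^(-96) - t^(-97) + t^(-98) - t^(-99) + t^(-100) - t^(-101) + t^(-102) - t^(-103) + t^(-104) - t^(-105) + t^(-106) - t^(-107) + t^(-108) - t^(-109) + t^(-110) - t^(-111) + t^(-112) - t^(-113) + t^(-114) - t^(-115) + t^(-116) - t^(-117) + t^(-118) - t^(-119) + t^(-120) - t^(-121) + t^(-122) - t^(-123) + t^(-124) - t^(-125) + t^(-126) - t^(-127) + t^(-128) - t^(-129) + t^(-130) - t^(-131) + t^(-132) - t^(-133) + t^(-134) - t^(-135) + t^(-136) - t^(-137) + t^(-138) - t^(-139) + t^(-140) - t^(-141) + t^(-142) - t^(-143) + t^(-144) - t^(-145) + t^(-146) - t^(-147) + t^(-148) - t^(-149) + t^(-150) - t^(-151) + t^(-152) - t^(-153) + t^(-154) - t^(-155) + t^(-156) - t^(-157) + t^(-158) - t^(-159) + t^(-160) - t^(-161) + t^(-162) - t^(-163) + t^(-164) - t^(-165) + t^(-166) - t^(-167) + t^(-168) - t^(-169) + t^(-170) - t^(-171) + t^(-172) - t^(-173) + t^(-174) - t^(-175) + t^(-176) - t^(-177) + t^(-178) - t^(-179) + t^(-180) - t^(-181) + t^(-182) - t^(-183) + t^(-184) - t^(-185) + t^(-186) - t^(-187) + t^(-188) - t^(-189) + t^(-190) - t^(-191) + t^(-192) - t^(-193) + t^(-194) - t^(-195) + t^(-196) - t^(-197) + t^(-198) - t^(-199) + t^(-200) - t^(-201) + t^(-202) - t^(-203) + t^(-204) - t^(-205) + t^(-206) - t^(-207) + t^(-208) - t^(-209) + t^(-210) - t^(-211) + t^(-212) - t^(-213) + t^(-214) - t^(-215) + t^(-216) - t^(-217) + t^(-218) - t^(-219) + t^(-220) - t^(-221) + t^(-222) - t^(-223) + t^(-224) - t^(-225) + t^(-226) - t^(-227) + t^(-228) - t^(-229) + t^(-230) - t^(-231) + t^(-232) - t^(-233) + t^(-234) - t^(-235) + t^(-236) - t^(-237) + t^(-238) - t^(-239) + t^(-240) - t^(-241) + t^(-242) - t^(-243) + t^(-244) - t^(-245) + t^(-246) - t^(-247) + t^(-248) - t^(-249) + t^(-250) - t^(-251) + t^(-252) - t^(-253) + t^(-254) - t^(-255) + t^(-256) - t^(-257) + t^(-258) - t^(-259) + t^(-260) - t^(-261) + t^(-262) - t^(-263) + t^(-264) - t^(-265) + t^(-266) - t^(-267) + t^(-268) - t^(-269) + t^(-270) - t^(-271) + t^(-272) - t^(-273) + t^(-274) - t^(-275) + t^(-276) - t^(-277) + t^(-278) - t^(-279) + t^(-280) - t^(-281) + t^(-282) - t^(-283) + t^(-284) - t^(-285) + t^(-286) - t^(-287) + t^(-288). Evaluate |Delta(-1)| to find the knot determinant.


Step 1: The polynomial has 577 terms with alternating signs, exponents from 288 down to -288.
Step 2: Substitute t = -1. The i-th term has coefficient (-1)^i and exponent (m-i),
  so its value is (-1)^i * (-1)^(m-i) = (-1)^m = 1 for every i.
Step 3: All 577 terms equal 1, so Delta(-1) = 577 * (1) = 577
Step 4: |Delta(-1)| = 577

577


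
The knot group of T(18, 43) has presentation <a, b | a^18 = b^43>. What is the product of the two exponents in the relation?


The relation is a^18 = b^43.
Product of exponents = 18 * 43
= 774

774


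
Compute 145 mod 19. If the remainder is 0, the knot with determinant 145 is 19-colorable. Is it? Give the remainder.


Step 1: A knot is p-colorable if and only if p divides its determinant.
Step 2: Compute 145 mod 19.
145 = 7 * 19 + 12
Step 3: 145 mod 19 = 12
Step 4: The knot is 19-colorable: no

12


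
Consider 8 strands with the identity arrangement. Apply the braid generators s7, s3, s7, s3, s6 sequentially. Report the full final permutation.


Starting with identity [1, 2, 3, 4, 5, 6, 7, 8].
Apply generators in sequence:
  After s7: [1, 2, 3, 4, 5, 6, 8, 7]
  After s3: [1, 2, 4, 3, 5, 6, 8, 7]
  After s7: [1, 2, 4, 3, 5, 6, 7, 8]
  After s3: [1, 2, 3, 4, 5, 6, 7, 8]
  After s6: [1, 2, 3, 4, 5, 7, 6, 8]
Final permutation: [1, 2, 3, 4, 5, 7, 6, 8]

[1, 2, 3, 4, 5, 7, 6, 8]


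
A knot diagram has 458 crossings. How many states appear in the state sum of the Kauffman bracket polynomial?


Each crossing contributes 2 choices (A-smoothing or B-smoothing).
Total states = 2^458 = 744282853678701455922507579277316643178128753343813693728245963960974631028119473486019635930893891134220822124816566203939432067701407744

744282853678701455922507579277316643178128753343813693728245963960974631028119473486019635930893891134220822124816566203939432067701407744


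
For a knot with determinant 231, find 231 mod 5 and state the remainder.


Step 1: A knot is p-colorable if and only if p divides its determinant.
Step 2: Compute 231 mod 5.
231 = 46 * 5 + 1
Step 3: 231 mod 5 = 1
Step 4: The knot is 5-colorable: no

1


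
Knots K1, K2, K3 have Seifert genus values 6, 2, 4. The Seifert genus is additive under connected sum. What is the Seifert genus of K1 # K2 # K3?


The Seifert genus is additive under connected sum.
Seifert genus(K1 # K2 # K3) = (6) + (2) + (4)
= 12

12


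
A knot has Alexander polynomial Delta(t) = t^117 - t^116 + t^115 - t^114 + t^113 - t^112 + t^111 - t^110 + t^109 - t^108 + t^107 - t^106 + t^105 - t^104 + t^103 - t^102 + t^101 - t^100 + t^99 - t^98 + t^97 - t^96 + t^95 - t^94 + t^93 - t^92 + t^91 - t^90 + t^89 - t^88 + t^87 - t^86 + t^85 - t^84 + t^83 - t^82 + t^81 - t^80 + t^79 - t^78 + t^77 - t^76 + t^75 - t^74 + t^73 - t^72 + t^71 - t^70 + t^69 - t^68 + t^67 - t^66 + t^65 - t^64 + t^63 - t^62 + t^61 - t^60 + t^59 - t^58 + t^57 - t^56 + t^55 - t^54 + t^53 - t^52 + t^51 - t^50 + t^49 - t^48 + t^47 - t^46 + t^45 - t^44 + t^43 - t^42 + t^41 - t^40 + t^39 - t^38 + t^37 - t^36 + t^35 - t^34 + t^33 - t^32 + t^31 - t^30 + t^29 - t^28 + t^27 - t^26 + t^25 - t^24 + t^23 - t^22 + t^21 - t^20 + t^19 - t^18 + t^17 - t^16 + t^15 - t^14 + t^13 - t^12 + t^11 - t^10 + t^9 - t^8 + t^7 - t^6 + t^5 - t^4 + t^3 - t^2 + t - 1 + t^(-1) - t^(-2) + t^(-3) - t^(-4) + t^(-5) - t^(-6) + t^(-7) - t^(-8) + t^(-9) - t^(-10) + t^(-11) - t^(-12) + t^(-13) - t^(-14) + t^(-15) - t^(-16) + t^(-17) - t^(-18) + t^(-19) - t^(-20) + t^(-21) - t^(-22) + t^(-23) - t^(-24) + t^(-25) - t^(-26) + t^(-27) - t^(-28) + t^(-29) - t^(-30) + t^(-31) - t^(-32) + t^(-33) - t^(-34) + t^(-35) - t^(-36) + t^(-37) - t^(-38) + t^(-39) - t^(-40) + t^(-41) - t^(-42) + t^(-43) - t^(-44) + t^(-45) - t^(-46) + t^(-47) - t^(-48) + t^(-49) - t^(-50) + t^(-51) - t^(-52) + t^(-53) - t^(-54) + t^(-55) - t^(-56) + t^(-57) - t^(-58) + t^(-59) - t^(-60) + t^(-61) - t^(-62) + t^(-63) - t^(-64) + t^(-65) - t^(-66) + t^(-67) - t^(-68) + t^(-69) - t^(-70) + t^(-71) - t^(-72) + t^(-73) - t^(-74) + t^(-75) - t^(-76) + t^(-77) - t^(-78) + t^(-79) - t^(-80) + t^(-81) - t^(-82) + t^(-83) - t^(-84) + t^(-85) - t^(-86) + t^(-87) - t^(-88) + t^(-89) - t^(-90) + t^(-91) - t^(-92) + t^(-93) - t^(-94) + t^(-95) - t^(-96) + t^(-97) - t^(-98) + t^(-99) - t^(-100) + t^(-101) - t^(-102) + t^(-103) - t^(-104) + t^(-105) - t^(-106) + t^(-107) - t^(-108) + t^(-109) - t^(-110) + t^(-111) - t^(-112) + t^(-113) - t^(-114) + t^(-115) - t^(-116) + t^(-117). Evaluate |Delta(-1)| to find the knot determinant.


Step 1: The polynomial has 235 terms with alternating signs, exponents from 117 down to -117.
Step 2: Substitute t = -1. The i-th term has coefficient (-1)^i and exponent (m-i),
  so its value is (-1)^i * (-1)^(m-i) = (-1)^m = -1 for every i.
Step 3: All 235 terms equal -1, so Delta(-1) = 235 * (-1) = -235
Step 4: |Delta(-1)| = 235

235


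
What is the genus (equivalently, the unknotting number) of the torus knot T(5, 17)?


For a torus knot T(p,q), both the unknotting number and genus equal (p-1)(q-1)/2.
= (5-1)(17-1)/2
= 4*16/2
= 64/2 = 32

32


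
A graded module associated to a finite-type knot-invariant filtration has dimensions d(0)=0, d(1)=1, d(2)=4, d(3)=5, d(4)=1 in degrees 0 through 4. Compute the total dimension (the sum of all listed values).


Total dimension = d(0) + d(1) + ... + d(4)
= 0 + 1 + 4 + 5 + 1
= 11

11


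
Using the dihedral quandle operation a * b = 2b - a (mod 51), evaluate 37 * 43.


37 * 43 = 2*43 - 37 mod 51
= 86 - 37 mod 51
= 49 mod 51 = 49

49


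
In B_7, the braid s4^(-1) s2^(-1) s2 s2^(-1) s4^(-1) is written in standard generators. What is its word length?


The word length counts the number of generators (including inverses).
Listing each generator: s4^(-1), s2^(-1), s2, s2^(-1), s4^(-1)
There are 5 generators in this braid word.

5


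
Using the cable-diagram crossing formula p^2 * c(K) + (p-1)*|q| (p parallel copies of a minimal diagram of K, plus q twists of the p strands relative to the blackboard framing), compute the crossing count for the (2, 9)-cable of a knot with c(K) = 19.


Step 1: Each of the c(K) crossings of the companion diagram becomes p*p = p^2 crossings among the p parallel strands, and each of the |q| twists s_1 s_2 ... s_(p-1) adds (p-1) crossings.
  Crossings = p^2 * c(K) + (p-1)*|q|
Step 2: = 2^2 * 19 + (2-1)*9
Step 3: = 4*19 + 1*9
Step 4: = 76 + 9 = 85

85


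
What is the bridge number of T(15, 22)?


The bridge number of T(p,q) is min(p,q).
min(15, 22) = 15

15


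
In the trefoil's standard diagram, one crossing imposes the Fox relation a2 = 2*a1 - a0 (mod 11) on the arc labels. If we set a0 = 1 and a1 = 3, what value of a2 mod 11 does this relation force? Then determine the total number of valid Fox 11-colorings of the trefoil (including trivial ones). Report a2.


Step 1: Apply the given crossing relation 2*a1 - a0 - a2 = 0 (mod 11).
  a2 = 2*a1 - a0 mod 11
  a2 = 2*3 - 1 mod 11
  a2 = 6 - 1 mod 11
  a2 = 5 mod 11 = 5
Step 2: The trefoil has determinant 3.
  Number of Fox p-colorings (p prime) is p^2 if p = 3, else p.
  Since 11 does not divide 3, only trivial (constant) colorings exist.
  (So the trial a0 = 1, a1 = 3 with a0 != a1 does NOT extend to a valid coloring of the whole trefoil: the other two crossing relations require 3*(a1 - a0) = 0 (mod 11), which fails.)
  Total colorings = 11
Step 3: a2 = 5, total Fox 11-colorings = 11

5


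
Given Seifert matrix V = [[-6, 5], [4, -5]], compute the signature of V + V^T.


Step 1: V + V^T = [[-12, 9], [9, -10]]
Step 2: trace = -22, det = 39
Step 3: Discriminant = (-22)^2 - 4*39 = 328
Step 4: Eigenvalues: -1.94461, -20.0554
Step 5: Signature = (# positive eigenvalues) - (# negative eigenvalues) = -2

-2


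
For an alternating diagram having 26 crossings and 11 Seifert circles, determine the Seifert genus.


For alternating knots, g = (c - s + 1)/2.
= (26 - 11 + 1)/2
= 16/2 = 8

8


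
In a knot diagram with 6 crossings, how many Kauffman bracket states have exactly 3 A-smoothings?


We choose which 3 of 6 crossings get A-smoothings.
C(6, 3) = 6! / (3! * 3!)
= 20

20


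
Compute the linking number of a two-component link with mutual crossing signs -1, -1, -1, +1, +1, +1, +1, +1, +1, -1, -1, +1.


Step 1: Count positive crossings: 7
Step 2: Count negative crossings: 5
Step 3: Sum of signs = 7 - 5 = 2
Step 4: Linking number = sum/2 = 2/2 = 1

1


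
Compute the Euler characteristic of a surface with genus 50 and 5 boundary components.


chi = 2 - 2g - b
= 2 - 2*50 - 5
= 2 - 100 - 5 = -103

-103


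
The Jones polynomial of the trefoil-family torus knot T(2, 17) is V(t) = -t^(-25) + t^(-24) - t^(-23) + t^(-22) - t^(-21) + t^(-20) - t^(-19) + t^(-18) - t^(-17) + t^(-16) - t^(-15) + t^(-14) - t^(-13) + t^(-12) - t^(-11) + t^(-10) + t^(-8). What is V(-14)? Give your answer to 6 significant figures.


Substituting t = -14 into V(t) = -t^(-25) + t^(-24) - t^(-23) + t^(-22) - t^(-21) + t^(-20) - t^(-19) + t^(-18) - t^(-17) + t^(-16) - t^(-15) + t^(-14) - t^(-13) + t^(-12) - t^(-11) + t^(-10) + t^(-8):
  (-)t^(-25) = 2.22228e-29
  (+)t^(-24) = 3.11119e-28
  (-)t^(-23) = 4.35567e-27
  (+)t^(-22) = 6.09794e-26
  (-)t^(-21) = 8.53712e-25
  (+)t^(-20) = 1.1952e-23
  (-)t^(-19) = 1.67327e-22
  (+)t^(-18) = 2.34258e-21
  (-)t^(-17) = 3.27962e-20
  (+)t^(-16) = 4.59147e-19
  (-)t^(-15) = 6.42805e-18
  (+)t^(-14) = 8.99927e-17
  (-)t^(-13) = 1.2599e-15
  (+)t^(-12) = 1.76386e-14
  (-)t^(-11) = 2.4694e-13
  (+)t^(-10) = 3.45716e-12
  (+)t^(-8) = 6.77604e-10
Sum = (2.22228e-29) + (3.11119e-28) + (4.35567e-27) + (6.09794e-26) + (8.53712e-25) + (1.1952e-23) + (1.67327e-22) + (2.34258e-21) + (3.27962e-20) + (4.59147e-19) + (6.42805e-18) + (8.99927e-17) + (1.2599e-15) + (1.76386e-14) + (2.4694e-13) + (3.45716e-12) + (6.77604e-10)
= 6.813267122e-10
Rounded to 6 significant figures: 6.81327e-10

6.81327e-10


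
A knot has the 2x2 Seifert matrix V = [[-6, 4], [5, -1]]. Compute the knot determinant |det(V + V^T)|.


Step 1: Form V + V^T where V = [[-6, 4], [5, -1]]
  V^T = [[-6, 5], [4, -1]]
  V + V^T = [[-12, 9], [9, -2]]
Step 2: det(V + V^T) = (-12)*(-2) - 9*9
  = 24 - 81 = -57
Step 3: Knot determinant = |det(V + V^T)| = |-57| = 57

57


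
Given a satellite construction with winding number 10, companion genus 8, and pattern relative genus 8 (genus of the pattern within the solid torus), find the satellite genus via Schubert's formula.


Schubert: g(satellite) = g_rel(pattern) + |winding| * g(companion),
where g_rel(pattern) is the genus of the pattern relative to the solid torus.
= 8 + 10 * 8
= 8 + 80 = 88

88


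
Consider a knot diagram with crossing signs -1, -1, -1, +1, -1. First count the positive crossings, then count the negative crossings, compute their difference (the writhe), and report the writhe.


Step 1: Count positive crossings (+1).
Positive crossings: 1
Step 2: Count negative crossings (-1).
Negative crossings: 4
Step 3: Writhe = (positive) - (negative)
w = 1 - 4 = -3
Step 4: |w| = 3, and w is negative

-3


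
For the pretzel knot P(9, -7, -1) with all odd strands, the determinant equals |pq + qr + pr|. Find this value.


Step 1: Compute pq + qr + pr.
pq = 9*(-7) = -63
qr = (-7)*(-1) = 7
pr = 9*(-1) = -9
pq + qr + pr = -63 + 7 + (-9) = -65
Step 2: Take absolute value.
det(P(9,-7,-1)) = |-65| = 65

65


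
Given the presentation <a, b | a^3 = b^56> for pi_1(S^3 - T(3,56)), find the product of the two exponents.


The relation is a^3 = b^56.
Product of exponents = 3 * 56
= 168

168


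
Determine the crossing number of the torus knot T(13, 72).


For a torus knot T(p, q) with gcd(p,q)=1,
the crossing number is min(p*(q-1), q*(p-1)).
p*(q-1) = 13*71 = 923
q*(p-1) = 72*12 = 864
min(923, 864) = 864

864


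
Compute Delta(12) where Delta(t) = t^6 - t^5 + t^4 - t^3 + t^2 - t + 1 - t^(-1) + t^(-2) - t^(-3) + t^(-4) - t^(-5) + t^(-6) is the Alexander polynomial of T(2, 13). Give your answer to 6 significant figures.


Substituting t = 12 into Delta(t) = t^6 - t^5 + t^4 - t^3 + t^2 - t + 1 - t^(-1) + t^(-2) - t^(-3) + t^(-4) - t^(-5) + t^(-6):
Term values: (2985984) + (-248832) + (20736) + (-1728) + (144) + (-12) + (1) + (-0.0833333) + (0.00694444) + (-0.000578704) + (4.82253e-05) + (-4.01878e-06) + (3.34898e-07)
Sum = 2756292.923
Rounded to 6 significant figures: 2.75629e+06

2.75629e+06


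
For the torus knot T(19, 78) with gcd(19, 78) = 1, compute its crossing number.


For a torus knot T(p, q) with gcd(p,q)=1,
the crossing number is min(p*(q-1), q*(p-1)).
p*(q-1) = 19*77 = 1463
q*(p-1) = 78*18 = 1404
min(1463, 1404) = 1404

1404


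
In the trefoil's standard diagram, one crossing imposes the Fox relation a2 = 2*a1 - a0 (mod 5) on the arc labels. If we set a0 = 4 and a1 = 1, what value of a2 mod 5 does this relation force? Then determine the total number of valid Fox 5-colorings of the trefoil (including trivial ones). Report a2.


Step 1: Apply the given crossing relation 2*a1 - a0 - a2 = 0 (mod 5).
  a2 = 2*a1 - a0 mod 5
  a2 = 2*1 - 4 mod 5
  a2 = 2 - 4 mod 5
  a2 = -2 mod 5 = 3
Step 2: The trefoil has determinant 3.
  Number of Fox p-colorings (p prime) is p^2 if p = 3, else p.
  Since 5 does not divide 3, only trivial (constant) colorings exist.
  (So the trial a0 = 4, a1 = 1 with a0 != a1 does NOT extend to a valid coloring of the whole trefoil: the other two crossing relations require 3*(a1 - a0) = 0 (mod 5), which fails.)
  Total colorings = 5
Step 3: a2 = 3, total Fox 5-colorings = 5

3


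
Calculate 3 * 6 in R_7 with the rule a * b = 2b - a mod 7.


3 * 6 = 2*6 - 3 mod 7
= 12 - 3 mod 7
= 9 mod 7 = 2

2


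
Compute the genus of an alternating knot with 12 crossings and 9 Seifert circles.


For alternating knots, g = (c - s + 1)/2.
= (12 - 9 + 1)/2
= 4/2 = 2

2


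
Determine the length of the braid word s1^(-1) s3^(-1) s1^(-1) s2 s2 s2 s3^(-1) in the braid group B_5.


The word length counts the number of generators (including inverses).
Listing each generator: s1^(-1), s3^(-1), s1^(-1), s2, s2, s2, s3^(-1)
There are 7 generators in this braid word.

7


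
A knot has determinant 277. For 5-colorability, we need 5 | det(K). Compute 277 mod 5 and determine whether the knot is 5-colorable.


Step 1: A knot is p-colorable if and only if p divides its determinant.
Step 2: Compute 277 mod 5.
277 = 55 * 5 + 2
Step 3: 277 mod 5 = 2
Step 4: The knot is 5-colorable: no

2


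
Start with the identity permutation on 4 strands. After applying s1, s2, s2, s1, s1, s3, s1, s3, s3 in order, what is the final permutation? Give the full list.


Starting with identity [1, 2, 3, 4].
Apply generators in sequence:
  After s1: [2, 1, 3, 4]
  After s2: [2, 3, 1, 4]
  After s2: [2, 1, 3, 4]
  After s1: [1, 2, 3, 4]
  After s1: [2, 1, 3, 4]
  After s3: [2, 1, 4, 3]
  After s1: [1, 2, 4, 3]
  After s3: [1, 2, 3, 4]
  After s3: [1, 2, 4, 3]
Final permutation: [1, 2, 4, 3]

[1, 2, 4, 3]


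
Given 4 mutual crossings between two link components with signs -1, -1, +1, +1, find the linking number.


Step 1: Count positive crossings: 2
Step 2: Count negative crossings: 2
Step 3: Sum of signs = 2 - 2 = 0
Step 4: Linking number = sum/2 = 0/2 = 0

0


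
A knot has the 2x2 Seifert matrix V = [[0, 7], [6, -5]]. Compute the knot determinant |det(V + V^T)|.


Step 1: Form V + V^T where V = [[0, 7], [6, -5]]
  V^T = [[0, 6], [7, -5]]
  V + V^T = [[0, 13], [13, -10]]
Step 2: det(V + V^T) = 0*(-10) - 13*13
  = 0 - 169 = -169
Step 3: Knot determinant = |det(V + V^T)| = |-169| = 169

169


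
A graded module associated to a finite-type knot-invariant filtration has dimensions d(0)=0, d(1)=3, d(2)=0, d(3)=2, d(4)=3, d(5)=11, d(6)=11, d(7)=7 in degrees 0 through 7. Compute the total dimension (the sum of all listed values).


Total dimension = d(0) + d(1) + ... + d(7)
= 0 + 3 + 0 + 2 + 3 + 11 + 11 + 7
= 37

37


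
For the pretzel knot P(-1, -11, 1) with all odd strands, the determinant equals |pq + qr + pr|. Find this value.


Step 1: Compute pq + qr + pr.
pq = (-1)*(-11) = 11
qr = (-11)*1 = -11
pr = (-1)*1 = -1
pq + qr + pr = 11 + (-11) + (-1) = -1
Step 2: Take absolute value.
det(P(-1,-11,1)) = |-1| = 1

1


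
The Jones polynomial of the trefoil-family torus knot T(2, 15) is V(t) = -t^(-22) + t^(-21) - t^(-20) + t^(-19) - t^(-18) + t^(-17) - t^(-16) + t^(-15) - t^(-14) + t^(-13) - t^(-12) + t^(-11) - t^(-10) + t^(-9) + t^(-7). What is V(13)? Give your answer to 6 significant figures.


Substituting t = 13 into V(t) = -t^(-22) + t^(-21) - t^(-20) + t^(-19) - t^(-18) + t^(-17) - t^(-16) + t^(-15) - t^(-14) + t^(-13) - t^(-12) + t^(-11) - t^(-10) + t^(-9) + t^(-7):
  (-)t^(-22) = -3.11348e-25
  (+)t^(-21) = 4.04753e-24
  (-)t^(-20) = -5.26178e-23
  (+)t^(-19) = 6.84032e-22
  (-)t^(-18) = -8.89241e-21
  (+)t^(-17) = 1.15601e-19
  (-)t^(-16) = -1.50282e-18
  (+)t^(-15) = 1.95366e-17
  (-)t^(-14) = -2.53976e-16
  (+)t^(-13) = 3.30169e-15
  (-)t^(-12) = -4.2922e-14
  (+)t^(-11) = 5.57986e-13
  (-)t^(-10) = -7.25382e-12
  (+)t^(-9) = 9.42996e-11
  (+)t^(-7) = 1.59366e-08
Sum = (-3.11348e-25) + (4.04753e-24) + (-5.26178e-23) + (6.84032e-22) + (-8.89241e-21) + (1.15601e-19) + (-1.50282e-18) + (1.95366e-17) + (-2.53976e-16) + (3.30169e-15) + (-4.2922e-14) + (5.57986e-13) + (-7.25382e-12) + (9.42996e-11) + (1.59366e-08)
= 1.602419553e-08
Rounded to 6 significant figures: 1.60242e-08

1.60242e-08


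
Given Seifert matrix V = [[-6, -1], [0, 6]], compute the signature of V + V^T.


Step 1: V + V^T = [[-12, -1], [-1, 12]]
Step 2: trace = 0, det = -145
Step 3: Discriminant = 0^2 - 4*(-145) = 580
Step 4: Eigenvalues: 12.0416, -12.0416
Step 5: Signature = (# positive eigenvalues) - (# negative eigenvalues) = 0

0


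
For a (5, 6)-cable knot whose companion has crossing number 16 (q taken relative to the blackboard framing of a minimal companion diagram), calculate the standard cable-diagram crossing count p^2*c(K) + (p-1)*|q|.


Step 1: Each of the c(K) crossings of the companion diagram becomes p*p = p^2 crossings among the p parallel strands, and each of the |q| twists s_1 s_2 ... s_(p-1) adds (p-1) crossings.
  Crossings = p^2 * c(K) + (p-1)*|q|
Step 2: = 5^2 * 16 + (5-1)*6
Step 3: = 25*16 + 4*6
Step 4: = 400 + 24 = 424

424


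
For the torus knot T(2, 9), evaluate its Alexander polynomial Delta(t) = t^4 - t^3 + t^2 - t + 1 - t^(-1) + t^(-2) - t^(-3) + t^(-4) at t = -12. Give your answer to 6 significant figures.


Substituting t = -12 into Delta(t) = t^4 - t^3 + t^2 - t + 1 - t^(-1) + t^(-2) - t^(-3) + t^(-4):
Term values: (20736) + (1728) + (144) + (12) + (1) + (0.0833333) + (0.00694444) + (0.000578704) + (4.82253e-05)
Sum = 22621.0909
Rounded to 6 significant figures: 22621.1

22621.1


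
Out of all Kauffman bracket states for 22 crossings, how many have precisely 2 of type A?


We choose which 2 of 22 crossings get A-smoothings.
C(22, 2) = 22! / (2! * 20!)
= 231

231


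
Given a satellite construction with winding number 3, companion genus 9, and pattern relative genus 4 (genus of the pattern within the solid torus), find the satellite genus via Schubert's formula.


Schubert: g(satellite) = g_rel(pattern) + |winding| * g(companion),
where g_rel(pattern) is the genus of the pattern relative to the solid torus.
= 4 + 3 * 9
= 4 + 27 = 31

31


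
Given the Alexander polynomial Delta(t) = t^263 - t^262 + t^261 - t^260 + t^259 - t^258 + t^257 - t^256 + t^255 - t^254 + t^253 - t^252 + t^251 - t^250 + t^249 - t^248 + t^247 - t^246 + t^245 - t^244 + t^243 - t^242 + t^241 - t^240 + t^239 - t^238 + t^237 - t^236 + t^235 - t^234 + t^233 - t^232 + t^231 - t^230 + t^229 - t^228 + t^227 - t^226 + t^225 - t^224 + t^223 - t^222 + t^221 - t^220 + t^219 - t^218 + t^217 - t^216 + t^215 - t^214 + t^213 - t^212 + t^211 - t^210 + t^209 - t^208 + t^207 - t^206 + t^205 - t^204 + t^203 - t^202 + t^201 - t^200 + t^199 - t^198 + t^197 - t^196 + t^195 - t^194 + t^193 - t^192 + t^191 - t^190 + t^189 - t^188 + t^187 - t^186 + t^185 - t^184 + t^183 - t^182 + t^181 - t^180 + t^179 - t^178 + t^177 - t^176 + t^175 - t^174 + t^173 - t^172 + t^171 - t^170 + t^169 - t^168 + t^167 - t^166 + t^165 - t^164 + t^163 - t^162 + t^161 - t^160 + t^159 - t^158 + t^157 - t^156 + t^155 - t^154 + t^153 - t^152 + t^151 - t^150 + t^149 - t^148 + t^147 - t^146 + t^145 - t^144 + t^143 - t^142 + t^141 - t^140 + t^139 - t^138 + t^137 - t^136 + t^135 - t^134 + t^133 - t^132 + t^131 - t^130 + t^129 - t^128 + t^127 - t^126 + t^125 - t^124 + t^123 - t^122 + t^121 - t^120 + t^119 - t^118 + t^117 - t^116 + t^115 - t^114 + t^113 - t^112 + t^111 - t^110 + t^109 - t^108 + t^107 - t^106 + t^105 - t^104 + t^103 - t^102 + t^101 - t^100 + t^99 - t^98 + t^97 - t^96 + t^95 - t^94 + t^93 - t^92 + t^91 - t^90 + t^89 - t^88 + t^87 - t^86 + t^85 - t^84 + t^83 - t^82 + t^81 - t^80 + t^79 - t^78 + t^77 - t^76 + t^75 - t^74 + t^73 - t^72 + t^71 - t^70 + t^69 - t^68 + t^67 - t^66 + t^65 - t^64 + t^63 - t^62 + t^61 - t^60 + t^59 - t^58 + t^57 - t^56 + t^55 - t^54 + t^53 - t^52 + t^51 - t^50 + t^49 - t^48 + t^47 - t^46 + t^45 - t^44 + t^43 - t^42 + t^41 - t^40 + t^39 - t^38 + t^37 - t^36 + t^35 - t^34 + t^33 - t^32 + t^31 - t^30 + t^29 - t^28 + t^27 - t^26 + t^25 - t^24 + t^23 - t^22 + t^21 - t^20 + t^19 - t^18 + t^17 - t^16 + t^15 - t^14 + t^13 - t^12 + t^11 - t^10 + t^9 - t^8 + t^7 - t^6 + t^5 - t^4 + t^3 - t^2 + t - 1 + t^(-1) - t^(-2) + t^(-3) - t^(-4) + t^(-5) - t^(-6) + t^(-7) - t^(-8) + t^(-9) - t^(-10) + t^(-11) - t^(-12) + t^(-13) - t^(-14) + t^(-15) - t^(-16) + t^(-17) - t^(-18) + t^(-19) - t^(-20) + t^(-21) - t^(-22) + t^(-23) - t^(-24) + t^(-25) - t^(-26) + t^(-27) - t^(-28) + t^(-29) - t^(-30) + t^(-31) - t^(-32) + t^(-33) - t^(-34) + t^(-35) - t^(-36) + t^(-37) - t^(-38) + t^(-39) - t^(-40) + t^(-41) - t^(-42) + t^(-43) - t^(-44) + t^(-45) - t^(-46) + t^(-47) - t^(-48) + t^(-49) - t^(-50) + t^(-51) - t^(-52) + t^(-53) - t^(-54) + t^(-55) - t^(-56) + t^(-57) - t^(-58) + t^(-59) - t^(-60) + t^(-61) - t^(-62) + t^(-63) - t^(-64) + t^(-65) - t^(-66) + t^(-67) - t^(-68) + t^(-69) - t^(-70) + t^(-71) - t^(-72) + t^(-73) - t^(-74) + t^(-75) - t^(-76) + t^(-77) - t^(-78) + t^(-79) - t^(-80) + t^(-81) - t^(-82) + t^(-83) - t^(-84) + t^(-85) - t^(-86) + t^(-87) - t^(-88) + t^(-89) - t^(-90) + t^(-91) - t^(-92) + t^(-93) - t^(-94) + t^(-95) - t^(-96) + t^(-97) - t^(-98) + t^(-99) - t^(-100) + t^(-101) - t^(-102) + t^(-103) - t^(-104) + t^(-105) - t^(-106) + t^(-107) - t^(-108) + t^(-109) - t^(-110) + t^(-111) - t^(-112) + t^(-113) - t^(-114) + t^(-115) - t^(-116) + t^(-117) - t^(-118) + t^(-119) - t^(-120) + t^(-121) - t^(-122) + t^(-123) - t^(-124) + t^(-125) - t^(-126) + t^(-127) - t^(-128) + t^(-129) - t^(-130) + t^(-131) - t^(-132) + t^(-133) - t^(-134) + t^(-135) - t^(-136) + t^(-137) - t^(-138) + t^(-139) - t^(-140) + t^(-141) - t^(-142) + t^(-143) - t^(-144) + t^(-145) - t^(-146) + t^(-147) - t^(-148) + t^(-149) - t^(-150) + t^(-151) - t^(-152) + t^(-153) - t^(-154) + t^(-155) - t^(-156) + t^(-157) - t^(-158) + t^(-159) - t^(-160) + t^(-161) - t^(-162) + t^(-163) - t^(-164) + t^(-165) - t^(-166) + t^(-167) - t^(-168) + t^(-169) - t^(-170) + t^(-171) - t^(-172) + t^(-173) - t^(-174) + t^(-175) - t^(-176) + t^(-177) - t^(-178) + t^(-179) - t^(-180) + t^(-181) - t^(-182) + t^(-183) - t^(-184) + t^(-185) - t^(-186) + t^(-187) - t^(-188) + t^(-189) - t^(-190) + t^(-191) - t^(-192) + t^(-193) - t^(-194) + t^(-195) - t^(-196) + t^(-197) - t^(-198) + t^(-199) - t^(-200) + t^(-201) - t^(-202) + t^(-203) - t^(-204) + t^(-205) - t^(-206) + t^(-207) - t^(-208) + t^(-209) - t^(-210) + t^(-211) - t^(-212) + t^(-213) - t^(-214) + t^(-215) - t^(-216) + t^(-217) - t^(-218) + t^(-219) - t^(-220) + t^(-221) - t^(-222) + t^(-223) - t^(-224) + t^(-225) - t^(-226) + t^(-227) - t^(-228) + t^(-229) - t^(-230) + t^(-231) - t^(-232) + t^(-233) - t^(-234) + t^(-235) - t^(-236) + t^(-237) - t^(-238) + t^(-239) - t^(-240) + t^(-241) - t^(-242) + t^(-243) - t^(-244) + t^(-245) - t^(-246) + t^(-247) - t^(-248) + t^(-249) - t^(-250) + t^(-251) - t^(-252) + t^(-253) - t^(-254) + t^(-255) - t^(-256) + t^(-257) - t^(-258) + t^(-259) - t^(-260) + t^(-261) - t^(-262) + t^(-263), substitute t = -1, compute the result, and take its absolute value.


Step 1: The polynomial has 527 terms with alternating signs, exponents from 263 down to -263.
Step 2: Substitute t = -1. The i-th term has coefficient (-1)^i and exponent (m-i),
  so its value is (-1)^i * (-1)^(m-i) = (-1)^m = -1 for every i.
Step 3: All 527 terms equal -1, so Delta(-1) = 527 * (-1) = -527
Step 4: |Delta(-1)| = 527

527


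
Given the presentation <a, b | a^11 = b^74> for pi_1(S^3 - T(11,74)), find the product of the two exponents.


The relation is a^11 = b^74.
Product of exponents = 11 * 74
= 814

814


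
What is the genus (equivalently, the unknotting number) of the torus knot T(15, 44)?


For a torus knot T(p,q), both the unknotting number and genus equal (p-1)(q-1)/2.
= (15-1)(44-1)/2
= 14*43/2
= 602/2 = 301

301


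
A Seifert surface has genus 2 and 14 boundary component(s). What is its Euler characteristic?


chi = 2 - 2g - b
= 2 - 2*2 - 14
= 2 - 4 - 14 = -16

-16


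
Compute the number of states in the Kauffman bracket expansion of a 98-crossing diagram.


Each crossing contributes 2 choices (A-smoothing or B-smoothing).
Total states = 2^98 = 316912650057057350374175801344

316912650057057350374175801344


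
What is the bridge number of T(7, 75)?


The bridge number of T(p,q) is min(p,q).
min(7, 75) = 7

7


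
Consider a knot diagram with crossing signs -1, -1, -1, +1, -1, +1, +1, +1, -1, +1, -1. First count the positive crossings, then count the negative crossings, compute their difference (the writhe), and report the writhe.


Step 1: Count positive crossings (+1).
Positive crossings: 5
Step 2: Count negative crossings (-1).
Negative crossings: 6
Step 3: Writhe = (positive) - (negative)
w = 5 - 6 = -1
Step 4: |w| = 1, and w is negative

-1


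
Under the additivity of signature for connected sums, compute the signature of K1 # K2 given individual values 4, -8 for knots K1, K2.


The signature is additive under connected sum.
signature(K1 # K2) = (4) + (-8)
= -4

-4


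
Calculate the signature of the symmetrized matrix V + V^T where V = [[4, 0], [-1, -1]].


Step 1: V + V^T = [[8, -1], [-1, -2]]
Step 2: trace = 6, det = -17
Step 3: Discriminant = 6^2 - 4*(-17) = 104
Step 4: Eigenvalues: 8.09902, -2.09902
Step 5: Signature = (# positive eigenvalues) - (# negative eigenvalues) = 0

0


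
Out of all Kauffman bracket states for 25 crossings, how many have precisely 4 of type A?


We choose which 4 of 25 crossings get A-smoothings.
C(25, 4) = 25! / (4! * 21!)
= 12650

12650


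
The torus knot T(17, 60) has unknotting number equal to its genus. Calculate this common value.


For a torus knot T(p,q), both the unknotting number and genus equal (p-1)(q-1)/2.
= (17-1)(60-1)/2
= 16*59/2
= 944/2 = 472

472


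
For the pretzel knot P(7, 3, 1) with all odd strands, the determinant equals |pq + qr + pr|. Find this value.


Step 1: Compute pq + qr + pr.
pq = 7*3 = 21
qr = 3*1 = 3
pr = 7*1 = 7
pq + qr + pr = 21 + 3 + 7 = 31
Step 2: Take absolute value.
det(P(7,3,1)) = |31| = 31

31


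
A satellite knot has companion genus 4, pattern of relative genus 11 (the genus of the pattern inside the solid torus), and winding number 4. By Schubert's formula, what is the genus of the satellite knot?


Schubert: g(satellite) = g_rel(pattern) + |winding| * g(companion),
where g_rel(pattern) is the genus of the pattern relative to the solid torus.
= 11 + 4 * 4
= 11 + 16 = 27

27


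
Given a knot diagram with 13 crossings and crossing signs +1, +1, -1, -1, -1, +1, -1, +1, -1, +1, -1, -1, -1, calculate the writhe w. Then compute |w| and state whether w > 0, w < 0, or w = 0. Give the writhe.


Step 1: Count positive crossings (+1).
Positive crossings: 5
Step 2: Count negative crossings (-1).
Negative crossings: 8
Step 3: Writhe = (positive) - (negative)
w = 5 - 8 = -3
Step 4: |w| = 3, and w is negative

-3


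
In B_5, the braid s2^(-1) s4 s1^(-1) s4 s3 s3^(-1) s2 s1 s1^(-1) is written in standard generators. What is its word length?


The word length counts the number of generators (including inverses).
Listing each generator: s2^(-1), s4, s1^(-1), s4, s3, s3^(-1), s2, s1, s1^(-1)
There are 9 generators in this braid word.

9


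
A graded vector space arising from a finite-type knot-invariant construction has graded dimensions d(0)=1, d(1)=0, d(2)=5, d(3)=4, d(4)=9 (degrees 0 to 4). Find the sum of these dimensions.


Total dimension = d(0) + d(1) + ... + d(4)
= 1 + 0 + 5 + 4 + 9
= 19

19


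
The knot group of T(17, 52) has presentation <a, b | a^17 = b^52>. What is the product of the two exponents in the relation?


The relation is a^17 = b^52.
Product of exponents = 17 * 52
= 884

884


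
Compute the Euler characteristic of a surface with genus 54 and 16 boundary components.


chi = 2 - 2g - b
= 2 - 2*54 - 16
= 2 - 108 - 16 = -122

-122


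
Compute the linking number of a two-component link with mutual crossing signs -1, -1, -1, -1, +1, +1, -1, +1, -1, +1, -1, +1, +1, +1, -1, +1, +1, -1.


Step 1: Count positive crossings: 9
Step 2: Count negative crossings: 9
Step 3: Sum of signs = 9 - 9 = 0
Step 4: Linking number = sum/2 = 0/2 = 0

0


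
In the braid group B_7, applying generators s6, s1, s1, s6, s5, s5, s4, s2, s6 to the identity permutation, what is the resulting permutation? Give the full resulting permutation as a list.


Starting with identity [1, 2, 3, 4, 5, 6, 7].
Apply generators in sequence:
  After s6: [1, 2, 3, 4, 5, 7, 6]
  After s1: [2, 1, 3, 4, 5, 7, 6]
  After s1: [1, 2, 3, 4, 5, 7, 6]
  After s6: [1, 2, 3, 4, 5, 6, 7]
  After s5: [1, 2, 3, 4, 6, 5, 7]
  After s5: [1, 2, 3, 4, 5, 6, 7]
  After s4: [1, 2, 3, 5, 4, 6, 7]
  After s2: [1, 3, 2, 5, 4, 6, 7]
  After s6: [1, 3, 2, 5, 4, 7, 6]
Final permutation: [1, 3, 2, 5, 4, 7, 6]

[1, 3, 2, 5, 4, 7, 6]


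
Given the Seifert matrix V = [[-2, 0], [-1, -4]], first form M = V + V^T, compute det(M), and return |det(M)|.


Step 1: Form V + V^T where V = [[-2, 0], [-1, -4]]
  V^T = [[-2, -1], [0, -4]]
  V + V^T = [[-4, -1], [-1, -8]]
Step 2: det(V + V^T) = (-4)*(-8) - (-1)*(-1)
  = 32 - 1 = 31
Step 3: Knot determinant = |det(V + V^T)| = |31| = 31

31
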